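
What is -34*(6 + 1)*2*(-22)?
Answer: 10472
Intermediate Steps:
-34*(6 + 1)*2*(-22) = -238*2*(-22) = -34*14*(-22) = -476*(-22) = 10472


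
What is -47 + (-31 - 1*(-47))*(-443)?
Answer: -7135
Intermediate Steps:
-47 + (-31 - 1*(-47))*(-443) = -47 + (-31 + 47)*(-443) = -47 + 16*(-443) = -47 - 7088 = -7135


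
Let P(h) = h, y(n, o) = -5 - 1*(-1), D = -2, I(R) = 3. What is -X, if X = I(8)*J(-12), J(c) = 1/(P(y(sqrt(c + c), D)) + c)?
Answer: 3/16 ≈ 0.18750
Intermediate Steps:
y(n, o) = -4 (y(n, o) = -5 + 1 = -4)
J(c) = 1/(-4 + c)
X = -3/16 (X = 3/(-4 - 12) = 3/(-16) = 3*(-1/16) = -3/16 ≈ -0.18750)
-X = -1*(-3/16) = 3/16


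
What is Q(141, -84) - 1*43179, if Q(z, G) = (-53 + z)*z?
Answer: -30771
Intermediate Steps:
Q(z, G) = z*(-53 + z)
Q(141, -84) - 1*43179 = 141*(-53 + 141) - 1*43179 = 141*88 - 43179 = 12408 - 43179 = -30771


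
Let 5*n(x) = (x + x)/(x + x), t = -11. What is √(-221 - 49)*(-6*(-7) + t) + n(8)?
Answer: ⅕ + 93*I*√30 ≈ 0.2 + 509.38*I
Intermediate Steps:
n(x) = ⅕ (n(x) = ((x + x)/(x + x))/5 = ((2*x)/((2*x)))/5 = ((2*x)*(1/(2*x)))/5 = (⅕)*1 = ⅕)
√(-221 - 49)*(-6*(-7) + t) + n(8) = √(-221 - 49)*(-6*(-7) - 11) + ⅕ = √(-270)*(42 - 11) + ⅕ = (3*I*√30)*31 + ⅕ = 93*I*√30 + ⅕ = ⅕ + 93*I*√30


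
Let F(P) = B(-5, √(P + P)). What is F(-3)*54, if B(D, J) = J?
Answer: 54*I*√6 ≈ 132.27*I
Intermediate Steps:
F(P) = √2*√P (F(P) = √(P + P) = √(2*P) = √2*√P)
F(-3)*54 = (√2*√(-3))*54 = (√2*(I*√3))*54 = (I*√6)*54 = 54*I*√6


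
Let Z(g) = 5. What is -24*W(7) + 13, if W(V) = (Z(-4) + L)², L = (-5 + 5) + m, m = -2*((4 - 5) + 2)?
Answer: -203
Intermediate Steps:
m = -2 (m = -2*(-1 + 2) = -2*1 = -2)
L = -2 (L = (-5 + 5) - 2 = 0 - 2 = -2)
W(V) = 9 (W(V) = (5 - 2)² = 3² = 9)
-24*W(7) + 13 = -24*9 + 13 = -216 + 13 = -203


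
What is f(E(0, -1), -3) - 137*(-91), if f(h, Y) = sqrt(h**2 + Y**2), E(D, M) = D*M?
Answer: 12470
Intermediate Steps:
f(h, Y) = sqrt(Y**2 + h**2)
f(E(0, -1), -3) - 137*(-91) = sqrt((-3)**2 + (0*(-1))**2) - 137*(-91) = sqrt(9 + 0**2) + 12467 = sqrt(9 + 0) + 12467 = sqrt(9) + 12467 = 3 + 12467 = 12470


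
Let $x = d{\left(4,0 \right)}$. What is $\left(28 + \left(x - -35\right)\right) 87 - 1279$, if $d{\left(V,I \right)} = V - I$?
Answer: $4550$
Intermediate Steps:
$x = 4$ ($x = 4 - 0 = 4 + 0 = 4$)
$\left(28 + \left(x - -35\right)\right) 87 - 1279 = \left(28 + \left(4 - -35\right)\right) 87 - 1279 = \left(28 + \left(4 + 35\right)\right) 87 - 1279 = \left(28 + 39\right) 87 - 1279 = 67 \cdot 87 - 1279 = 5829 - 1279 = 4550$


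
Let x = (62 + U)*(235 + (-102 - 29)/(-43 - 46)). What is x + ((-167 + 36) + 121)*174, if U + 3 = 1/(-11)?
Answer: 11934348/979 ≈ 12190.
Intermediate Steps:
U = -34/11 (U = -3 + 1/(-11) = -3 - 1/11 = -34/11 ≈ -3.0909)
x = 13637808/979 (x = (62 - 34/11)*(235 + (-102 - 29)/(-43 - 46)) = 648*(235 - 131/(-89))/11 = 648*(235 - 131*(-1/89))/11 = 648*(235 + 131/89)/11 = (648/11)*(21046/89) = 13637808/979 ≈ 13930.)
x + ((-167 + 36) + 121)*174 = 13637808/979 + ((-167 + 36) + 121)*174 = 13637808/979 + (-131 + 121)*174 = 13637808/979 - 10*174 = 13637808/979 - 1740 = 11934348/979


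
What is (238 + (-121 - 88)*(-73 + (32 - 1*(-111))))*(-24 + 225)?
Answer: -2892792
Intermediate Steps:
(238 + (-121 - 88)*(-73 + (32 - 1*(-111))))*(-24 + 225) = (238 - 209*(-73 + (32 + 111)))*201 = (238 - 209*(-73 + 143))*201 = (238 - 209*70)*201 = (238 - 14630)*201 = -14392*201 = -2892792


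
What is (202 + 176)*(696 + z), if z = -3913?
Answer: -1216026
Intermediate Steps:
(202 + 176)*(696 + z) = (202 + 176)*(696 - 3913) = 378*(-3217) = -1216026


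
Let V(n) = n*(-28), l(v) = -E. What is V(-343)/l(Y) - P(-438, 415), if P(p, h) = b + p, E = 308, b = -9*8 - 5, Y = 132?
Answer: 5322/11 ≈ 483.82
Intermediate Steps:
b = -77 (b = -72 - 5 = -77)
l(v) = -308 (l(v) = -1*308 = -308)
V(n) = -28*n
P(p, h) = -77 + p
V(-343)/l(Y) - P(-438, 415) = -28*(-343)/(-308) - (-77 - 438) = 9604*(-1/308) - 1*(-515) = -343/11 + 515 = 5322/11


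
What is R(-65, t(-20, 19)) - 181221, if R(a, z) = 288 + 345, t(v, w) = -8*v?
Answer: -180588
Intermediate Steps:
R(a, z) = 633
R(-65, t(-20, 19)) - 181221 = 633 - 181221 = -180588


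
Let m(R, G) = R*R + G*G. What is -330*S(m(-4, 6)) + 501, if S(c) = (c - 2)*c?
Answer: -857499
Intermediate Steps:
m(R, G) = G² + R² (m(R, G) = R² + G² = G² + R²)
S(c) = c*(-2 + c) (S(c) = (-2 + c)*c = c*(-2 + c))
-330*S(m(-4, 6)) + 501 = -330*(6² + (-4)²)*(-2 + (6² + (-4)²)) + 501 = -330*(36 + 16)*(-2 + (36 + 16)) + 501 = -17160*(-2 + 52) + 501 = -17160*50 + 501 = -330*2600 + 501 = -858000 + 501 = -857499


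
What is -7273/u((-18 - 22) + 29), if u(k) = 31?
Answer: -7273/31 ≈ -234.61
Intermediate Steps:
-7273/u((-18 - 22) + 29) = -7273/31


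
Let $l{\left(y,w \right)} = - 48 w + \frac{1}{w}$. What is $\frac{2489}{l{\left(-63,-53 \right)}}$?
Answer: $\frac{131917}{134831} \approx 0.97839$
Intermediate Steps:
$l{\left(y,w \right)} = \frac{1}{w} - 48 w$
$\frac{2489}{l{\left(-63,-53 \right)}} = \frac{2489}{\frac{1}{-53} - -2544} = \frac{2489}{- \frac{1}{53} + 2544} = \frac{2489}{\frac{134831}{53}} = 2489 \cdot \frac{53}{134831} = \frac{131917}{134831}$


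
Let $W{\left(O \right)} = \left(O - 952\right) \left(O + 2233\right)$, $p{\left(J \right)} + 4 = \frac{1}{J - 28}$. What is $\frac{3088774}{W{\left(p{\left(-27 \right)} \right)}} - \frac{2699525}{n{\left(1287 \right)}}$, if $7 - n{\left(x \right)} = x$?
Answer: $\frac{1738948917019285}{825102734592} \approx 2107.6$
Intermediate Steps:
$n{\left(x \right)} = 7 - x$
$p{\left(J \right)} = -4 + \frac{1}{-28 + J}$ ($p{\left(J \right)} = -4 + \frac{1}{J - 28} = -4 + \frac{1}{-28 + J}$)
$W{\left(O \right)} = \left(-952 + O\right) \left(2233 + O\right)$ ($W{\left(O \right)} = \left(O - 952\right) \left(2233 + O\right) = \left(-952 + O\right) \left(2233 + O\right)$)
$\frac{3088774}{W{\left(p{\left(-27 \right)} \right)}} - \frac{2699525}{n{\left(1287 \right)}} = \frac{3088774}{-2125816 + \left(\frac{113 - -108}{-28 - 27}\right)^{2} + 1281 \frac{113 - -108}{-28 - 27}} - \frac{2699525}{7 - 1287} = \frac{3088774}{-2125816 + \left(\frac{113 + 108}{-55}\right)^{2} + 1281 \frac{113 + 108}{-55}} - \frac{2699525}{7 - 1287} = \frac{3088774}{-2125816 + \left(\left(- \frac{1}{55}\right) 221\right)^{2} + 1281 \left(\left(- \frac{1}{55}\right) 221\right)} - \frac{2699525}{-1280} = \frac{3088774}{-2125816 + \left(- \frac{221}{55}\right)^{2} + 1281 \left(- \frac{221}{55}\right)} - - \frac{539905}{256} = \frac{3088774}{-2125816 + \frac{48841}{3025} - \frac{283101}{55}} + \frac{539905}{256} = \frac{3088774}{- \frac{6446115114}{3025}} + \frac{539905}{256} = 3088774 \left(- \frac{3025}{6446115114}\right) + \frac{539905}{256} = - \frac{4671770675}{3223057557} + \frac{539905}{256} = \frac{1738948917019285}{825102734592}$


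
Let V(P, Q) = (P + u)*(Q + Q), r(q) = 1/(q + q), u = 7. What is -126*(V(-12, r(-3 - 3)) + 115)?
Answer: -14595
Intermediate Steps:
r(q) = 1/(2*q)
V(P, Q) = 2*Q*(7 + P) (V(P, Q) = (P + 7)*(Q + Q) = (7 + P)*(2*Q) = 2*Q*(7 + P))
-126*(V(-12, r(-3 - 3)) + 115) = -126*(2*(1/(2*(-3 - 3)))*(7 - 12) + 115) = -126*(2*((½)/(-6))*(-5) + 115) = -126*(2*((½)*(-⅙))*(-5) + 115) = -126*(2*(-1/12)*(-5) + 115) = -126*(⅚ + 115) = -126*695/6 = -14595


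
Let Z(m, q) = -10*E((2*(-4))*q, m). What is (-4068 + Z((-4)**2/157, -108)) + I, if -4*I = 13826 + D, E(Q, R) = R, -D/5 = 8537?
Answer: 1975519/628 ≈ 3145.7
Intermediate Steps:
D = -42685 (D = -5*8537 = -42685)
I = 28859/4 (I = -(13826 - 42685)/4 = -1/4*(-28859) = 28859/4 ≈ 7214.8)
Z(m, q) = -10*m
(-4068 + Z((-4)**2/157, -108)) + I = (-4068 - 10*(-4)**2/157) + 28859/4 = (-4068 - 160/157) + 28859/4 = -638836/157 + 28859/4 = 1975519/628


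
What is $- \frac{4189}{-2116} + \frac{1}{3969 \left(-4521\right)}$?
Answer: $\frac{75166781345}{37969184484} \approx 1.9797$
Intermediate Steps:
$- \frac{4189}{-2116} + \frac{1}{3969 \left(-4521\right)} = \left(-4189\right) \left(- \frac{1}{2116}\right) + \frac{1}{3969} \left(- \frac{1}{4521}\right) = \frac{4189}{2116} - \frac{1}{17943849} = \frac{75166781345}{37969184484}$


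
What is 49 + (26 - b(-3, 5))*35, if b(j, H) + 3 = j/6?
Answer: 2163/2 ≈ 1081.5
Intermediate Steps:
b(j, H) = -3 + j/6
49 + (26 - b(-3, 5))*35 = 49 + (26 - (-3 + (1/6)*(-3)))*35 = 49 + (26 - (-3 - 1/2))*35 = 49 + (26 - 1*(-7/2))*35 = 49 + (26 + 7/2)*35 = 49 + (59/2)*35 = 49 + 2065/2 = 2163/2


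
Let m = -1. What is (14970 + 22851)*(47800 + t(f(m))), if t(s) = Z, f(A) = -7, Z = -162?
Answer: 1801716798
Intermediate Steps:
t(s) = -162
(14970 + 22851)*(47800 + t(f(m))) = (14970 + 22851)*(47800 - 162) = 37821*47638 = 1801716798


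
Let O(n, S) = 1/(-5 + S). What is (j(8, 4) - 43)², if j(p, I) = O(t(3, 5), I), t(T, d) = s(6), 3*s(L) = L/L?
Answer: 1936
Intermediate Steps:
s(L) = ⅓ (s(L) = (L/L)/3 = (⅓)*1 = ⅓)
t(T, d) = ⅓
j(p, I) = 1/(-5 + I)
(j(8, 4) - 43)² = (1/(-5 + 4) - 43)² = (1/(-1) - 43)² = (-1 - 43)² = (-44)² = 1936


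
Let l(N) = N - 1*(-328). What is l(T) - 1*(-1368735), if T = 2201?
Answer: 1371264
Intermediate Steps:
l(N) = 328 + N (l(N) = N + 328 = 328 + N)
l(T) - 1*(-1368735) = (328 + 2201) - 1*(-1368735) = 2529 + 1368735 = 1371264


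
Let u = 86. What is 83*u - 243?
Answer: 6895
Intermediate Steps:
83*u - 243 = 83*86 - 243 = 7138 - 243 = 6895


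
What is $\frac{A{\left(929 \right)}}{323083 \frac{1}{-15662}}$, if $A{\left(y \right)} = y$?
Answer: $- \frac{14549998}{323083} \approx -45.035$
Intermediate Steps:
$\frac{A{\left(929 \right)}}{323083 \frac{1}{-15662}} = \frac{929}{323083 \frac{1}{-15662}} = \frac{929}{323083 \left(- \frac{1}{15662}\right)} = \frac{929}{- \frac{323083}{15662}} = 929 \left(- \frac{15662}{323083}\right) = - \frac{14549998}{323083}$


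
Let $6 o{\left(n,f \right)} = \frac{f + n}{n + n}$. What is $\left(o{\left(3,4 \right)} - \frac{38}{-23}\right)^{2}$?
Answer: $\frac{2337841}{685584} \approx 3.41$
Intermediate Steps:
$o{\left(n,f \right)} = \frac{f + n}{12 n}$ ($o{\left(n,f \right)} = \frac{\left(f + n\right) \frac{1}{n + n}}{6} = \frac{\left(f + n\right) \frac{1}{2 n}}{6} = \frac{\frac{1}{2} \frac{1}{n} \left(f + n\right)}{6} = \frac{f + n}{12 n}$)
$\left(o{\left(3,4 \right)} - \frac{38}{-23}\right)^{2} = \left(\frac{4 + 3}{12 \cdot 3} - \frac{38}{-23}\right)^{2} = \left(\frac{1}{12} \cdot \frac{1}{3} \cdot 7 - - \frac{38}{23}\right)^{2} = \left(\frac{7}{36} + \frac{38}{23}\right)^{2} = \left(\frac{1529}{828}\right)^{2} = \frac{2337841}{685584}$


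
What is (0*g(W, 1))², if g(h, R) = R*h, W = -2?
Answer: 0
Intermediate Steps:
(0*g(W, 1))² = (0*(1*(-2)))² = (0*(-2))² = 0² = 0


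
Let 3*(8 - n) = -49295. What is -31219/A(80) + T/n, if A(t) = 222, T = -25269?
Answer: -1556519015/10948818 ≈ -142.16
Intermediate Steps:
n = 49319/3 (n = 8 - ⅓*(-49295) = 8 + 49295/3 = 49319/3 ≈ 16440.)
-31219/A(80) + T/n = -31219/222 - 25269/49319/3 = -31219*1/222 - 25269*3/49319 = -31219/222 - 75807/49319 = -1556519015/10948818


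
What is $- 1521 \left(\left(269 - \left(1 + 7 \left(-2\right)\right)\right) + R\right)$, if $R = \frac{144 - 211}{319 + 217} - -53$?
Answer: $- \frac{4074759}{8} \approx -5.0935 \cdot 10^{5}$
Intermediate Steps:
$R = \frac{423}{8}$ ($R = - \frac{67}{536} + 53 = \left(-67\right) \frac{1}{536} + 53 = - \frac{1}{8} + 53 = \frac{423}{8} \approx 52.875$)
$- 1521 \left(\left(269 - \left(1 + 7 \left(-2\right)\right)\right) + R\right) = - 1521 \left(\left(269 - \left(1 + 7 \left(-2\right)\right)\right) + \frac{423}{8}\right) = - 1521 \left(\left(269 - \left(1 - 14\right)\right) + \frac{423}{8}\right) = - 1521 \left(\left(269 - -13\right) + \frac{423}{8}\right) = - 1521 \left(\left(269 + 13\right) + \frac{423}{8}\right) = - 1521 \left(282 + \frac{423}{8}\right) = \left(-1521\right) \frac{2679}{8} = - \frac{4074759}{8}$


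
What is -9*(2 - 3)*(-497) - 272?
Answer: -4745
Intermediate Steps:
-9*(2 - 3)*(-497) - 272 = -9*(-1)*(-497) - 272 = 9*(-497) - 272 = -4473 - 272 = -4745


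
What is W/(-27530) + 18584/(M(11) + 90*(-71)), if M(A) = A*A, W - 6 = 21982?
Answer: -324730146/86292785 ≈ -3.7631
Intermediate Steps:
W = 21988 (W = 6 + 21982 = 21988)
M(A) = A**2
W/(-27530) + 18584/(M(11) + 90*(-71)) = 21988/(-27530) + 18584/(11**2 + 90*(-71)) = 21988*(-1/27530) + 18584/(121 - 6390) = -10994/13765 + 18584/(-6269) = -10994/13765 + 18584*(-1/6269) = -10994/13765 - 18584/6269 = -324730146/86292785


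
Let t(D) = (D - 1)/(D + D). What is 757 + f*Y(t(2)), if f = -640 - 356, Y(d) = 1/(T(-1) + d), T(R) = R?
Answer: 2085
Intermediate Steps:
t(D) = (-1 + D)/(2*D) (t(D) = (-1 + D)/((2*D)) = (-1 + D)*(1/(2*D)) = (-1 + D)/(2*D))
Y(d) = 1/(-1 + d)
f = -996
757 + f*Y(t(2)) = 757 - 996/(-1 + (½)*(-1 + 2)/2) = 757 - 996/(-1 + (½)*(½)*1) = 757 - 996/(-1 + ¼) = 757 - 996/(-¾) = 757 - 996*(-4/3) = 757 + 1328 = 2085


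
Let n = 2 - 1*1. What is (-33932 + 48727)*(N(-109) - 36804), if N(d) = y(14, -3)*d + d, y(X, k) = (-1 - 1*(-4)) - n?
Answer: -549353145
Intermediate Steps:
n = 1 (n = 2 - 1 = 1)
y(X, k) = 2 (y(X, k) = (-1 - 1*(-4)) - 1*1 = (-1 + 4) - 1 = 3 - 1 = 2)
N(d) = 3*d (N(d) = 2*d + d = 3*d)
(-33932 + 48727)*(N(-109) - 36804) = (-33932 + 48727)*(3*(-109) - 36804) = 14795*(-327 - 36804) = 14795*(-37131) = -549353145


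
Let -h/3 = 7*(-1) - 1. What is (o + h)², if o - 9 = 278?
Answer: 96721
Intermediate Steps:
o = 287 (o = 9 + 278 = 287)
h = 24 (h = -3*(7*(-1) - 1) = -3*(-7 - 1) = -3*(-8) = 24)
(o + h)² = (287 + 24)² = 311² = 96721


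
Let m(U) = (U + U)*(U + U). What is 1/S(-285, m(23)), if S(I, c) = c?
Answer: 1/2116 ≈ 0.00047259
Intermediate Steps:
m(U) = 4*U² (m(U) = (2*U)*(2*U) = 4*U²)
1/S(-285, m(23)) = 1/(4*23²) = 1/(4*529) = 1/2116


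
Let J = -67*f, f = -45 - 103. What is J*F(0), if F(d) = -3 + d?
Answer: -29748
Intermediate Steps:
f = -148
J = 9916 (J = -67*(-148) = 9916)
J*F(0) = 9916*(-3 + 0) = 9916*(-3) = -29748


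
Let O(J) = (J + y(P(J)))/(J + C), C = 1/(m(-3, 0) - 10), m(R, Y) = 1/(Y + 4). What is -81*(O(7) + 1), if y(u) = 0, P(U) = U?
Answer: -43902/269 ≈ -163.20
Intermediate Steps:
m(R, Y) = 1/(4 + Y)
C = -4/39 (C = 1/(1/(4 + 0) - 10) = 1/(1/4 - 10) = 1/(¼ - 10) = 1/(-39/4) = -4/39 ≈ -0.10256)
O(J) = J/(-4/39 + J) (O(J) = (J + 0)/(J - 4/39) = J/(-4/39 + J))
-81*(O(7) + 1) = -81*(39*7/(-4 + 39*7) + 1) = -81*(39*7/(-4 + 273) + 1) = -81*(39*7/269 + 1) = -81*(39*7*(1/269) + 1) = -81*(273/269 + 1) = -81*542/269 = -43902/269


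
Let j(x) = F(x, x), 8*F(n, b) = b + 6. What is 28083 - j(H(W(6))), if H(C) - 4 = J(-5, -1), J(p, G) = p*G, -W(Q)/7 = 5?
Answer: 224649/8 ≈ 28081.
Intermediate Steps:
W(Q) = -35 (W(Q) = -7*5 = -35)
J(p, G) = G*p
F(n, b) = ¾ + b/8 (F(n, b) = (b + 6)/8 = (6 + b)/8 = ¾ + b/8)
H(C) = 9 (H(C) = 4 - 1*(-5) = 4 + 5 = 9)
j(x) = ¾ + x/8
28083 - j(H(W(6))) = 28083 - (¾ + (⅛)*9) = 28083 - (¾ + 9/8) = 28083 - 1*15/8 = 28083 - 15/8 = 224649/8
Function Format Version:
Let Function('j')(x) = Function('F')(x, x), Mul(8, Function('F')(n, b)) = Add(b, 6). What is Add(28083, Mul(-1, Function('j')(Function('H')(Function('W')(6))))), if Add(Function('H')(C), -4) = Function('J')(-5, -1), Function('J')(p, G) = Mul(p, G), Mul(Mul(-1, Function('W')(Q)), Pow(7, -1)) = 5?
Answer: Rational(224649, 8) ≈ 28081.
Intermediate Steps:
Function('W')(Q) = -35 (Function('W')(Q) = Mul(-7, 5) = -35)
Function('J')(p, G) = Mul(G, p)
Function('F')(n, b) = Add(Rational(3, 4), Mul(Rational(1, 8), b)) (Function('F')(n, b) = Mul(Rational(1, 8), Add(b, 6)) = Mul(Rational(1, 8), Add(6, b)) = Add(Rational(3, 4), Mul(Rational(1, 8), b)))
Function('H')(C) = 9 (Function('H')(C) = Add(4, Mul(-1, -5)) = Add(4, 5) = 9)
Function('j')(x) = Add(Rational(3, 4), Mul(Rational(1, 8), x))
Add(28083, Mul(-1, Function('j')(Function('H')(Function('W')(6))))) = Add(28083, Mul(-1, Add(Rational(3, 4), Mul(Rational(1, 8), 9)))) = Add(28083, Mul(-1, Add(Rational(3, 4), Rational(9, 8)))) = Add(28083, Mul(-1, Rational(15, 8))) = Add(28083, Rational(-15, 8)) = Rational(224649, 8)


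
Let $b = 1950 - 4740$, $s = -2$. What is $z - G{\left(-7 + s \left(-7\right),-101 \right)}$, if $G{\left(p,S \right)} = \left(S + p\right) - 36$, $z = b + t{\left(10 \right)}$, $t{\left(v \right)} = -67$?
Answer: $-2727$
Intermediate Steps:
$b = -2790$
$z = -2857$ ($z = -2790 - 67 = -2857$)
$G{\left(p,S \right)} = -36 + S + p$
$z - G{\left(-7 + s \left(-7\right),-101 \right)} = -2857 - \left(-36 - 101 - -7\right) = -2857 - \left(-36 - 101 + \left(-7 + 14\right)\right) = -2857 - \left(-36 - 101 + 7\right) = -2857 - -130 = -2857 + 130 = -2727$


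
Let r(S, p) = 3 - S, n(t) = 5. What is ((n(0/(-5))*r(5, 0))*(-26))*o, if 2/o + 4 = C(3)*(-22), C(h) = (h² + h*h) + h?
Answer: -260/233 ≈ -1.1159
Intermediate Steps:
C(h) = h + 2*h² (C(h) = (h² + h²) + h = 2*h² + h = h + 2*h²)
o = -1/233 (o = 2/(-4 + (3*(1 + 2*3))*(-22)) = 2/(-4 + (3*(1 + 6))*(-22)) = 2/(-4 + (3*7)*(-22)) = 2/(-4 + 21*(-22)) = 2/(-4 - 462) = 2/(-466) = 2*(-1/466) = -1/233 ≈ -0.0042918)
((n(0/(-5))*r(5, 0))*(-26))*o = ((5*(3 - 1*5))*(-26))*(-1/233) = ((5*(3 - 5))*(-26))*(-1/233) = ((5*(-2))*(-26))*(-1/233) = -10*(-26)*(-1/233) = 260*(-1/233) = -260/233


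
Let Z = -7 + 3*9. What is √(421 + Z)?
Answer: 21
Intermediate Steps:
Z = 20 (Z = -7 + 27 = 20)
√(421 + Z) = √(421 + 20) = √441 = 21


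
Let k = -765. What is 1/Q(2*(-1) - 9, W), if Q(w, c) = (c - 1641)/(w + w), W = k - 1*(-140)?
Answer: 1/103 ≈ 0.0097087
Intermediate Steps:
W = -625 (W = -765 - 1*(-140) = -765 + 140 = -625)
Q(w, c) = (-1641 + c)/(2*w) (Q(w, c) = (-1641 + c)/((2*w)) = (-1641 + c)*(1/(2*w)) = (-1641 + c)/(2*w))
1/Q(2*(-1) - 9, W) = 1/((-1641 - 625)/(2*(2*(-1) - 9))) = 1/((½)*(-2266)/(-2 - 9)) = 1/((½)*(-2266)/(-11)) = 1/((½)*(-1/11)*(-2266)) = 1/103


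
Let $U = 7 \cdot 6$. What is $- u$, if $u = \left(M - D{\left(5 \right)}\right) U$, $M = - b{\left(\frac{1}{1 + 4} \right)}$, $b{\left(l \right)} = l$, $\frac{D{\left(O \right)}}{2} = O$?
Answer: $\frac{2142}{5} \approx 428.4$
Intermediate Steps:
$D{\left(O \right)} = 2 O$
$M = - \frac{1}{5}$ ($M = - \frac{1}{1 + 4} = - \frac{1}{5} \approx -0.2$)
$U = 42$
$u = - \frac{2142}{5}$ ($u = \left(- \frac{1}{5} - 2 \cdot 5\right) 42 = \left(- \frac{1}{5} - 10\right) 42 = \left(- \frac{51}{5}\right) 42 = - \frac{2142}{5} \approx -428.4$)
$- u = \left(-1\right) \left(- \frac{2142}{5}\right) = \frac{2142}{5}$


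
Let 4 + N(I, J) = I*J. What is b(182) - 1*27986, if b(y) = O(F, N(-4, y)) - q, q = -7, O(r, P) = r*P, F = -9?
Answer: -21391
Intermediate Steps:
N(I, J) = -4 + I*J
O(r, P) = P*r
b(y) = 43 + 36*y (b(y) = (-4 - 4*y)*(-9) - 1*(-7) = (36 + 36*y) + 7 = 43 + 36*y)
b(182) - 1*27986 = (43 + 36*182) - 1*27986 = (43 + 6552) - 27986 = 6595 - 27986 = -21391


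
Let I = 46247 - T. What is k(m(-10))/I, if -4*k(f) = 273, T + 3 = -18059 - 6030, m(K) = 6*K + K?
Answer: -273/281356 ≈ -0.00097030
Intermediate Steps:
m(K) = 7*K
T = -24092 (T = -3 + (-18059 - 6030) = -3 - 24089 = -24092)
I = 70339 (I = 46247 - 1*(-24092) = 46247 + 24092 = 70339)
k(f) = -273/4 (k(f) = -¼*273 = -273/4)
k(m(-10))/I = -273/4/70339 = -273/4*1/70339 = -273/281356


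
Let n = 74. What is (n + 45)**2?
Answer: 14161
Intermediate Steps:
(n + 45)**2 = (74 + 45)**2 = 119**2 = 14161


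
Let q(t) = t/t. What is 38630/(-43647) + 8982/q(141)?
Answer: 391998724/43647 ≈ 8981.1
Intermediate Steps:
q(t) = 1
38630/(-43647) + 8982/q(141) = 38630/(-43647) + 8982/1 = 38630*(-1/43647) + 8982*1 = -38630/43647 + 8982 = 391998724/43647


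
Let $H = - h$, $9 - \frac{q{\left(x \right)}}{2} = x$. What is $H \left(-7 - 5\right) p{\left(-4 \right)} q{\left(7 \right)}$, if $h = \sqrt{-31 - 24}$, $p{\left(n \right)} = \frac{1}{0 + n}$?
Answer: $- 12 i \sqrt{55} \approx - 88.994 i$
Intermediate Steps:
$q{\left(x \right)} = 18 - 2 x$
$p{\left(n \right)} = \frac{1}{n}$
$h = i \sqrt{55}$ ($h = \sqrt{-31 - 24} = \sqrt{-55} = i \sqrt{55} \approx 7.4162 i$)
$H = - i \sqrt{55} \approx - 7.4162 i$
$H \left(-7 - 5\right) p{\left(-4 \right)} q{\left(7 \right)} = - i \sqrt{55} \frac{-7 - 5}{-4} \left(18 - 14\right) = - i \sqrt{55} \left(\left(-12\right) \left(- \frac{1}{4}\right)\right) \left(18 - 14\right) = - i \sqrt{55} \cdot 3 \cdot 4 = - 3 i \sqrt{55} \cdot 4 = - 12 i \sqrt{55}$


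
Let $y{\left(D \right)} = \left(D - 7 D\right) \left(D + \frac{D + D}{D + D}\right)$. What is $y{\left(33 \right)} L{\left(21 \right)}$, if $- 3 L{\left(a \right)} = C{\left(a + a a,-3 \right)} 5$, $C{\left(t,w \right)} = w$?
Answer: $-33660$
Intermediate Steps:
$L{\left(a \right)} = 5$ ($L{\left(a \right)} = - \frac{\left(-3\right) 5}{3} = \left(- \frac{1}{3}\right) \left(-15\right) = 5$)
$y{\left(D \right)} = - 6 D \left(1 + D\right)$ ($y{\left(D \right)} = - 6 D \left(D + \frac{2 D}{2 D}\right) = - 6 D \left(D + 2 D \frac{1}{2 D}\right) = - 6 D \left(D + 1\right) = - 6 D \left(1 + D\right)$)
$y{\left(33 \right)} L{\left(21 \right)} = \left(-6\right) 33 \left(1 + 33\right) 5 = \left(-6\right) 33 \cdot 34 \cdot 5 = \left(-6732\right) 5 = -33660$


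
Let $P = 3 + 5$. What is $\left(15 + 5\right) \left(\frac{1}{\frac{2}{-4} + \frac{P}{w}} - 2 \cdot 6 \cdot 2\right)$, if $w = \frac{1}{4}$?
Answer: $- \frac{30200}{63} \approx -479.37$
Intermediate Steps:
$w = \frac{1}{4} \approx 0.25$
$P = 8$
$\left(15 + 5\right) \left(\frac{1}{\frac{2}{-4} + \frac{P}{w}} - 2 \cdot 6 \cdot 2\right) = \left(15 + 5\right) \left(\frac{1}{\frac{2}{-4} + 8 \frac{1}{\frac{1}{4}}} - 2 \cdot 6 \cdot 2\right) = 20 \left(\frac{1}{2 \left(- \frac{1}{4}\right) + 8 \cdot 4} - 12 \cdot 2\right) = 20 \left(\frac{1}{- \frac{1}{2} + 32} - 24\right) = 20 \left(\frac{1}{\frac{63}{2}} - 24\right) = 20 \left(\frac{2}{63} - 24\right) = 20 \left(- \frac{1510}{63}\right) = - \frac{30200}{63}$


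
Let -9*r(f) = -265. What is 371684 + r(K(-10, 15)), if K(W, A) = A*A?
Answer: 3345421/9 ≈ 3.7171e+5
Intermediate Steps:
K(W, A) = A²
r(f) = 265/9 (r(f) = -⅑*(-265) = 265/9)
371684 + r(K(-10, 15)) = 371684 + 265/9 = 3345421/9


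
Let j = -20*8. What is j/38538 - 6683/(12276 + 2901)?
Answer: -43329629/97481871 ≈ -0.44449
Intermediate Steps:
j = -160
j/38538 - 6683/(12276 + 2901) = -160/38538 - 6683/(12276 + 2901) = -160*1/38538 - 6683/15177 = -80/19269 - 6683*1/15177 = -80/19269 - 6683/15177 = -43329629/97481871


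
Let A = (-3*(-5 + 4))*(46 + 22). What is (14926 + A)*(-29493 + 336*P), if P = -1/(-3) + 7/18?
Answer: -1327672630/3 ≈ -4.4256e+8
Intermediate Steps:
P = 13/18 (P = -1*(-⅓) + 7*(1/18) = ⅓ + 7/18 = 13/18 ≈ 0.72222)
A = 204 (A = -3*(-1)*68 = 3*68 = 204)
(14926 + A)*(-29493 + 336*P) = (14926 + 204)*(-29493 + 336*(13/18)) = 15130*(-29493 + 728/3) = 15130*(-87751/3) = -1327672630/3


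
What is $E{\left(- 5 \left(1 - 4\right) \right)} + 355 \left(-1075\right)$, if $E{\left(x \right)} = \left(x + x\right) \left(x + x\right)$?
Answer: $-380725$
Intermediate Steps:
$E{\left(x \right)} = 4 x^{2}$ ($E{\left(x \right)} = 2 x 2 x = 4 x^{2}$)
$E{\left(- 5 \left(1 - 4\right) \right)} + 355 \left(-1075\right) = 4 \left(- 5 \left(1 - 4\right)\right)^{2} + 355 \left(-1075\right) = 4 \left(\left(-5\right) \left(-3\right)\right)^{2} - 381625 = 4 \cdot 15^{2} - 381625 = 4 \cdot 225 - 381625 = 900 - 381625 = -380725$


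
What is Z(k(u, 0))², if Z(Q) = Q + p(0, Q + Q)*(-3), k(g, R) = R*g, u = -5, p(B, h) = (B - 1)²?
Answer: 9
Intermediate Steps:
p(B, h) = (-1 + B)²
Z(Q) = -3 + Q (Z(Q) = Q + (-1 + 0)²*(-3) = Q + (-1)²*(-3) = Q + 1*(-3) = Q - 3 = -3 + Q)
Z(k(u, 0))² = (-3 + 0*(-5))² = (-3 + 0)² = (-3)² = 9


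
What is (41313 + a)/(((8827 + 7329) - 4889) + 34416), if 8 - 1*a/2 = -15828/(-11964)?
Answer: 41202375/45545951 ≈ 0.90463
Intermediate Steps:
a = 13314/997 (a = 16 - (-31656)/(-11964) = 16 - (-31656)*(-1)/11964 = 16 - 2*1319/997 = 16 - 2638/997 = 13314/997 ≈ 13.354)
(41313 + a)/(((8827 + 7329) - 4889) + 34416) = (41313 + 13314/997)/(((8827 + 7329) - 4889) + 34416) = 41202375/(997*((16156 - 4889) + 34416)) = 41202375/(997*(11267 + 34416)) = (41202375/997)/45683 = (41202375/997)*(1/45683) = 41202375/45545951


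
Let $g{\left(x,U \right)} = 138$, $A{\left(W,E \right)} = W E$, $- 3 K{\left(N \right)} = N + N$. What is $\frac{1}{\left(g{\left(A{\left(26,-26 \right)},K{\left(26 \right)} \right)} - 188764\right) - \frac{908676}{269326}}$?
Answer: $- \frac{134663}{25401397376} \approx -5.3014 \cdot 10^{-6}$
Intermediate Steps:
$K{\left(N \right)} = - \frac{2 N}{3}$ ($K{\left(N \right)} = - \frac{N + N}{3} = - \frac{2 N}{3}$)
$A{\left(W,E \right)} = E W$
$\frac{1}{\left(g{\left(A{\left(26,-26 \right)},K{\left(26 \right)} \right)} - 188764\right) - \frac{908676}{269326}} = \frac{1}{\left(138 - 188764\right) - \frac{908676}{269326}} = \frac{1}{-188626 - \frac{454338}{134663}} = \frac{1}{- \frac{25401397376}{134663}} = - \frac{134663}{25401397376}$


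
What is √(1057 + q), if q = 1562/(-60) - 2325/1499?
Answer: √2081788160370/44970 ≈ 32.085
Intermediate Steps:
q = -1240469/44970 (q = 1562*(-1/60) - 2325*1/1499 = -781/30 - 2325/1499 = -1240469/44970 ≈ -27.584)
√(1057 + q) = √(1057 - 1240469/44970) = √(46292821/44970) = √2081788160370/44970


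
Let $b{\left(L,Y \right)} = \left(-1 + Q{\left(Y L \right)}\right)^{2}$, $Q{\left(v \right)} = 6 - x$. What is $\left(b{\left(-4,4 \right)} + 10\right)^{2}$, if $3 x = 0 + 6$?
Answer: $361$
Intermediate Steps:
$x = 2$ ($x = \frac{0 + 6}{3} = \frac{1}{3} \cdot 6 = 2$)
$Q{\left(v \right)} = 4$ ($Q{\left(v \right)} = 6 - 2 = 4$)
$b{\left(L,Y \right)} = 9$ ($b{\left(L,Y \right)} = \left(-1 + 4\right)^{2} = 3^{2} = 9$)
$\left(b{\left(-4,4 \right)} + 10\right)^{2} = \left(9 + 10\right)^{2} = 19^{2} = 361$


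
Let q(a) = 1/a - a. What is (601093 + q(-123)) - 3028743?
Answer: -298585822/123 ≈ -2.4275e+6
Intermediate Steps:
(601093 + q(-123)) - 3028743 = (601093 + (1/(-123) - 1*(-123))) - 3028743 = (601093 + (-1/123 + 123)) - 3028743 = (601093 + 15128/123) - 3028743 = 73949567/123 - 3028743 = -298585822/123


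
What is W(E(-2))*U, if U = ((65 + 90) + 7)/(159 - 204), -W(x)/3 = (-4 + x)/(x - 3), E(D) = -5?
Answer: 243/20 ≈ 12.150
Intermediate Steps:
W(x) = -3*(-4 + x)/(-3 + x) (W(x) = -3*(-4 + x)/(x - 3) = -3*(-4 + x)/(-3 + x))
U = -18/5 (U = (155 + 7)/(-45) = 162*(-1/45) = -18/5 ≈ -3.6000)
W(E(-2))*U = (3*(4 - 1*(-5))/(-3 - 5))*(-18/5) = (3*(4 + 5)/(-8))*(-18/5) = (3*(-1/8)*9)*(-18/5) = -27/8*(-18/5) = 243/20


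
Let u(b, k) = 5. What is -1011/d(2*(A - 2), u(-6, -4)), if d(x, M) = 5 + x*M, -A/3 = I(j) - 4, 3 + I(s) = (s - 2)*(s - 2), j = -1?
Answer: 337/25 ≈ 13.480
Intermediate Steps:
I(s) = -3 + (-2 + s)² (I(s) = -3 + (s - 2)*(s - 2) = -3 + (-2 + s)*(-2 + s) = -3 + (-2 + s)²)
A = -6 (A = -3*((-3 + (-2 - 1)²) - 4) = -3*((-3 + (-3)²) - 4) = -3*((-3 + 9) - 4) = -3*(6 - 4) = -3*2 = -6)
d(x, M) = 5 + M*x
-1011/d(2*(A - 2), u(-6, -4)) = -1011/(5 + 5*(2*(-6 - 2))) = -1011/(5 + 5*(2*(-8))) = -1011/(5 + 5*(-16)) = -1011/(5 - 80) = -1011/(-75) = -1011*(-1/75) = 337/25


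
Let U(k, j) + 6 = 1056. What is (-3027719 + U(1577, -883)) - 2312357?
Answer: -5339026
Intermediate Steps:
U(k, j) = 1050 (U(k, j) = -6 + 1056 = 1050)
(-3027719 + U(1577, -883)) - 2312357 = (-3027719 + 1050) - 2312357 = -3026669 - 2312357 = -5339026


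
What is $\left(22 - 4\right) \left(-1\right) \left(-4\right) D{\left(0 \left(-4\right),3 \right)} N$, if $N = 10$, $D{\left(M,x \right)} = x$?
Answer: $2160$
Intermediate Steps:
$\left(22 - 4\right) \left(-1\right) \left(-4\right) D{\left(0 \left(-4\right),3 \right)} N = \left(22 - 4\right) \left(-1\right) \left(-4\right) 3 \cdot 10 = \left(22 - 4\right) 4 \cdot 3 \cdot 10 = 18 \cdot 12 \cdot 10 = 216 \cdot 10 = 2160$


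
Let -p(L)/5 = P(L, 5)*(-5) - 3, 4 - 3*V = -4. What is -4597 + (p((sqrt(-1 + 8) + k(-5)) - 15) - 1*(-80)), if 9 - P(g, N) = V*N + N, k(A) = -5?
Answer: -14206/3 ≈ -4735.3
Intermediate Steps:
V = 8/3 (V = 4/3 - 1/3*(-4) = 4/3 + 4/3 = 8/3 ≈ 2.6667)
P(g, N) = 9 - 11*N/3 (P(g, N) = 9 - (8*N/3 + N) = 9 - 11*N/3)
p(L) = -655/3 (p(L) = -5*((9 - 11/3*5)*(-5) - 3) = -5*((9 - 55/3)*(-5) - 3) = -5*(-28/3*(-5) - 3) = -5*(140/3 - 3) = -5*131/3 = -655/3)
-4597 + (p((sqrt(-1 + 8) + k(-5)) - 15) - 1*(-80)) = -4597 + (-655/3 - 1*(-80)) = -4597 + (-655/3 + 80) = -4597 - 415/3 = -14206/3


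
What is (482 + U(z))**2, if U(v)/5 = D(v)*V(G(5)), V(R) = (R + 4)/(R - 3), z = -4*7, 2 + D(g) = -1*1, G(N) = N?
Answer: 687241/4 ≈ 1.7181e+5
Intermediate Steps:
D(g) = -3 (D(g) = -2 - 1*1 = -2 - 1 = -3)
z = -28
V(R) = (4 + R)/(-3 + R)
U(v) = -135/2 (U(v) = 5*(-3*(4 + 5)/(-3 + 5)) = 5*(-3*9/2) = 5*(-27/2) = -135/2)
(482 + U(z))**2 = (482 - 135/2)**2 = (829/2)**2 = 687241/4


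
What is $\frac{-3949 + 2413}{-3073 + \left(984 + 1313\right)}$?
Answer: $\frac{192}{97} \approx 1.9794$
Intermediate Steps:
$\frac{-3949 + 2413}{-3073 + \left(984 + 1313\right)} = - \frac{1536}{-3073 + 2297} = - \frac{1536}{-776} = \left(-1536\right) \left(- \frac{1}{776}\right) = \frac{192}{97}$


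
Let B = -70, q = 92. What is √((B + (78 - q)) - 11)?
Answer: I*√95 ≈ 9.7468*I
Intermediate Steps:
√((B + (78 - q)) - 11) = √((-70 + (78 - 1*92)) - 11) = √((-70 + (78 - 92)) - 11) = √((-70 - 14) - 11) = √(-84 - 11) = √(-95) = I*√95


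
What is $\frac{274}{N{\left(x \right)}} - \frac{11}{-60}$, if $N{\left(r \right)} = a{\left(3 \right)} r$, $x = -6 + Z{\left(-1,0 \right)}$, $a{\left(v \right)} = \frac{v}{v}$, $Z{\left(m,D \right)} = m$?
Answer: $- \frac{16363}{420} \approx -38.96$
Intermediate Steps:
$a{\left(v \right)} = 1$
$x = -7$ ($x = -6 - 1 = -7$)
$N{\left(r \right)} = r$ ($N{\left(r \right)} = 1 r = r$)
$\frac{274}{N{\left(x \right)}} - \frac{11}{-60} = \frac{274}{-7} - \frac{11}{-60} = 274 \left(- \frac{1}{7}\right) - - \frac{11}{60} = - \frac{274}{7} + \frac{11}{60} = - \frac{16363}{420}$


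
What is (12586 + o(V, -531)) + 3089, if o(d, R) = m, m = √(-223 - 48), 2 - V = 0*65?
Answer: 15675 + I*√271 ≈ 15675.0 + 16.462*I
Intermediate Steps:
V = 2 (V = 2 - 0*65 = 2 - 1*0 = 2 + 0 = 2)
m = I*√271 (m = √(-271) = I*√271 ≈ 16.462*I)
o(d, R) = I*√271
(12586 + o(V, -531)) + 3089 = (12586 + I*√271) + 3089 = 15675 + I*√271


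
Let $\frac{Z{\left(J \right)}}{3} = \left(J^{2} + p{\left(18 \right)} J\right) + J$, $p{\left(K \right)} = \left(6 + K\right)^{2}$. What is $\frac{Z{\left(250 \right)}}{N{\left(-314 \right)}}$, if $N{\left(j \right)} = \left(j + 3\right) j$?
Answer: $\frac{310125}{48827} \approx 6.3515$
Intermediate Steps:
$Z{\left(J \right)} = 3 J^{2} + 1731 J$ ($Z{\left(J \right)} = 3 \left(\left(J^{2} + \left(6 + 18\right)^{2} J\right) + J\right) = 3 \left(\left(J^{2} + 24^{2} J\right) + J\right) = 3 \left(\left(J^{2} + 576 J\right) + J\right) = 3 \left(J^{2} + 577 J\right) = 3 J^{2} + 1731 J$)
$N{\left(j \right)} = j \left(3 + j\right)$ ($N{\left(j \right)} = \left(3 + j\right) j = j \left(3 + j\right)$)
$\frac{Z{\left(250 \right)}}{N{\left(-314 \right)}} = \frac{3 \cdot 250 \left(577 + 250\right)}{\left(-314\right) \left(3 - 314\right)} = \frac{3 \cdot 250 \cdot 827}{\left(-314\right) \left(-311\right)} = \frac{620250}{97654} = 620250 \cdot \frac{1}{97654} = \frac{310125}{48827}$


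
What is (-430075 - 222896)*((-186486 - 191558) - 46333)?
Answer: 277105874067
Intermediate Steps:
(-430075 - 222896)*((-186486 - 191558) - 46333) = -652971*(-378044 - 46333) = -652971*(-424377) = 277105874067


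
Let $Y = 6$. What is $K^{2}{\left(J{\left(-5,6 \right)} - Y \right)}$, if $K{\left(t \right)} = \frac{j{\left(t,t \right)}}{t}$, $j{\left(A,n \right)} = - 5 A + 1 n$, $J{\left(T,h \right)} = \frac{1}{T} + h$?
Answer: $16$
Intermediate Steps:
$J{\left(T,h \right)} = h + \frac{1}{T}$
$j{\left(A,n \right)} = n - 5 A$ ($j{\left(A,n \right)} = - 5 A + n = n - 5 A$)
$K{\left(t \right)} = -4$ ($K{\left(t \right)} = \frac{t - 5 t}{t} = \frac{\left(-4\right) t}{t} = -4$)
$K^{2}{\left(J{\left(-5,6 \right)} - Y \right)} = \left(-4\right)^{2} = 16$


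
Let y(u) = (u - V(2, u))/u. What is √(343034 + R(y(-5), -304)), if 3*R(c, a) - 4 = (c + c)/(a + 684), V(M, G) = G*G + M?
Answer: √27863045862/285 ≈ 585.69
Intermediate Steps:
V(M, G) = M + G² (V(M, G) = G² + M = M + G²)
y(u) = (-2 + u - u²)/u (y(u) = (u - (2 + u²))/u = (u + (-2 - u²))/u = (-2 + u - u²)/u)
R(c, a) = 4/3 + 2*c/(3*(684 + a)) (R(c, a) = 4/3 + ((c + c)/(a + 684))/3 = 4/3 + ((2*c)/(684 + a))/3 = 4/3 + (2*c/(684 + a))/3 = 4/3 + 2*c/(3*(684 + a)))
√(343034 + R(y(-5), -304)) = √(343034 + 2*(1368 + (1 - 1*(-5) - 2/(-5)) + 2*(-304))/(3*(684 - 304))) = √(343034 + (⅔)*(1368 + (1 + 5 - 2*(-⅕)) - 608)/380) = √(343034 + (⅔)*(1/380)*(1368 + (1 + 5 + ⅖) - 608)) = √(343034 + (⅔)*(1/380)*(1368 + 32/5 - 608)) = √(343034 + (⅔)*(1/380)*(3832/5)) = √(343034 + 1916/1425) = √(488825366/1425) = √27863045862/285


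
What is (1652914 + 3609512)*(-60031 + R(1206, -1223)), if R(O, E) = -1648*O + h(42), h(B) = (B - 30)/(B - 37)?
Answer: -53874522956358/5 ≈ -1.0775e+13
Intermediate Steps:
h(B) = (-30 + B)/(-37 + B)
R(O, E) = 12/5 - 1648*O (R(O, E) = -1648*O + (-30 + 42)/(-37 + 42) = -1648*O + 12/5 = 12/5 - 1648*O)
(1652914 + 3609512)*(-60031 + R(1206, -1223)) = (1652914 + 3609512)*(-60031 + (12/5 - 1648*1206)) = 5262426*(-60031 + (12/5 - 1987488)) = 5262426*(-60031 - 9937428/5) = 5262426*(-10237583/5) = -53874522956358/5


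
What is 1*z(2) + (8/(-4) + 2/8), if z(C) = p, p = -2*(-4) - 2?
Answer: 17/4 ≈ 4.2500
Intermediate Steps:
p = 6 (p = 8 - 2 = 6)
z(C) = 6
1*z(2) + (8/(-4) + 2/8) = 1*6 + (8/(-4) + 2/8) = 6 + (8*(-1/4) + 2*(1/8)) = 6 + (-2 + 1/4) = 6 - 7/4 = 17/4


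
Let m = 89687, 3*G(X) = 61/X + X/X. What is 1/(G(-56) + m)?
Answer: 168/15067411 ≈ 1.1150e-5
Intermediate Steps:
G(X) = 1/3 + 61/(3*X) (G(X) = (61/X + X/X)/3 = (61/X + 1)/3 = (1 + 61/X)/3 = 1/3 + 61/(3*X))
1/(G(-56) + m) = 1/((1/3)*(61 - 56)/(-56) + 89687) = 1/((1/3)*(-1/56)*5 + 89687) = 1/(-5/168 + 89687) = 1/(15067411/168) = 168/15067411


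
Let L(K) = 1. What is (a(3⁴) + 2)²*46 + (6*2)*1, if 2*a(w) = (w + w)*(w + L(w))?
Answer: 2030565868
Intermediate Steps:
a(w) = w*(1 + w) (a(w) = ((w + w)*(w + 1))/2 = ((2*w)*(1 + w))/2 = (2*w*(1 + w))/2 = w*(1 + w))
(a(3⁴) + 2)²*46 + (6*2)*1 = (3⁴*(1 + 3⁴) + 2)²*46 + (6*2)*1 = (81*(1 + 81) + 2)²*46 + 12*1 = (81*82 + 2)²*46 + 12 = (6642 + 2)²*46 + 12 = 6644²*46 + 12 = 44142736*46 + 12 = 2030565856 + 12 = 2030565868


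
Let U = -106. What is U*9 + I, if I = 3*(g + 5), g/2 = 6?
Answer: -903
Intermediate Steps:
g = 12 (g = 2*6 = 12)
I = 51 (I = 3*(12 + 5) = 3*17 = 51)
U*9 + I = -106*9 + 51 = -954 + 51 = -903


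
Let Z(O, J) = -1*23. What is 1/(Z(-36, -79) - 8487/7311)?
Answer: -2437/58880 ≈ -0.041389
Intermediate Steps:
Z(O, J) = -23
1/(Z(-36, -79) - 8487/7311) = 1/(-23 - 8487/7311) = 1/(-23 - 8487*1/7311) = 1/(-23 - 2829/2437) = 1/(-58880/2437) = -2437/58880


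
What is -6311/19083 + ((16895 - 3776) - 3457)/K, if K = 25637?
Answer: 22584839/489230871 ≈ 0.046164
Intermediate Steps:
-6311/19083 + ((16895 - 3776) - 3457)/K = -6311/19083 + ((16895 - 3776) - 3457)/25637 = -6311*1/19083 + (13119 - 3457)*(1/25637) = -6311/19083 + 9662*(1/25637) = -6311/19083 + 9662/25637 = 22584839/489230871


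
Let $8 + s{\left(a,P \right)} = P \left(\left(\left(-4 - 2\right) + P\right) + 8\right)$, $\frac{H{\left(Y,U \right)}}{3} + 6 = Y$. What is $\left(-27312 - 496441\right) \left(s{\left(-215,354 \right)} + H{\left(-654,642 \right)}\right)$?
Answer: $-64964227108$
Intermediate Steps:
$H{\left(Y,U \right)} = -18 + 3 Y$
$s{\left(a,P \right)} = -8 + P \left(2 + P\right)$ ($s{\left(a,P \right)} = -8 + P \left(\left(\left(-4 - 2\right) + P\right) + 8\right) = -8 + P \left(\left(-6 + P\right) + 8\right) = -8 + P \left(2 + P\right)$)
$\left(-27312 - 496441\right) \left(s{\left(-215,354 \right)} + H{\left(-654,642 \right)}\right) = \left(-27312 - 496441\right) \left(\left(-8 + 354^{2} + 2 \cdot 354\right) + \left(-18 + 3 \left(-654\right)\right)\right) = - 523753 \left(\left(-8 + 125316 + 708\right) - 1980\right) = - 523753 \left(126016 - 1980\right) = \left(-523753\right) 124036 = -64964227108$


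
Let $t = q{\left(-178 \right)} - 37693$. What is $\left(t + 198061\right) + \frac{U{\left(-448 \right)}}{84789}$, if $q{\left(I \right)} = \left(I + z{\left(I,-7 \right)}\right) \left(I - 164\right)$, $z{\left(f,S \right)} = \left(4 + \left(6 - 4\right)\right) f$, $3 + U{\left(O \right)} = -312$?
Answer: $\frac{5525416465}{9421} \approx 5.865 \cdot 10^{5}$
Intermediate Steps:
$U{\left(O \right)} = -315$ ($U{\left(O \right)} = -3 - 312 = -315$)
$z{\left(f,S \right)} = 6 f$ ($z{\left(f,S \right)} = \left(4 + 2\right) f = 6 f$)
$q{\left(I \right)} = 7 I \left(-164 + I\right)$ ($q{\left(I \right)} = \left(I + 6 I\right) \left(I - 164\right) = 7 I \left(-164 + I\right)$)
$t = 388439$ ($t = 7 \left(-178\right) \left(-164 - 178\right) - 37693 = 7 \left(-178\right) \left(-342\right) - 37693 = 426132 - 37693 = 388439$)
$\left(t + 198061\right) + \frac{U{\left(-448 \right)}}{84789} = \left(388439 + 198061\right) - \frac{315}{84789} = 586500 - \frac{35}{9421} = \frac{5525416465}{9421}$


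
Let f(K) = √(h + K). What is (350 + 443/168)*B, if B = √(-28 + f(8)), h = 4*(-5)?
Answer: 59243*√(-28 + 2*I*√3)/168 ≈ 115.21 + 1869.5*I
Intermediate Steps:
h = -20
f(K) = √(-20 + K)
B = √(-28 + 2*I*√3) (B = √(-28 + √(-20 + 8)) = √(-28 + √(-12)) = √(-28 + 2*I*√3) ≈ 0.3267 + 5.3016*I)
(350 + 443/168)*B = (350 + 443/168)*√(-28 + 2*I*√3) = 59243*√(-28 + 2*I*√3)/168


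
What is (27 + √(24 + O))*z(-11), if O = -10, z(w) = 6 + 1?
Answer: 189 + 7*√14 ≈ 215.19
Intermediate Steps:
z(w) = 7
(27 + √(24 + O))*z(-11) = (27 + √(24 - 10))*7 = (27 + √14)*7 = 189 + 7*√14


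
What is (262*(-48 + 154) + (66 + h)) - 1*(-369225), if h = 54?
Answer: 397117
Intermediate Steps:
(262*(-48 + 154) + (66 + h)) - 1*(-369225) = (262*(-48 + 154) + (66 + 54)) - 1*(-369225) = (262*106 + 120) + 369225 = (27772 + 120) + 369225 = 27892 + 369225 = 397117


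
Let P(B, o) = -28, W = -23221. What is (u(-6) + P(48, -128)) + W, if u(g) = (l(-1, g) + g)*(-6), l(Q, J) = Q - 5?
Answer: -23177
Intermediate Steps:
l(Q, J) = -5 + Q
u(g) = 36 - 6*g (u(g) = ((-5 - 1) + g)*(-6) = (-6 + g)*(-6) = 36 - 6*g)
(u(-6) + P(48, -128)) + W = ((36 - 6*(-6)) - 28) - 23221 = ((36 + 36) - 28) - 23221 = (72 - 28) - 23221 = 44 - 23221 = -23177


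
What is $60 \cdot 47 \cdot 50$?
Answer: $141000$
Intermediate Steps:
$60 \cdot 47 \cdot 50 = 2820 \cdot 50 = 141000$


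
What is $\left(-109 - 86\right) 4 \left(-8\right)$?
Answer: $6240$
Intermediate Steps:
$\left(-109 - 86\right) 4 \left(-8\right) = \left(-195\right) \left(-32\right) = 6240$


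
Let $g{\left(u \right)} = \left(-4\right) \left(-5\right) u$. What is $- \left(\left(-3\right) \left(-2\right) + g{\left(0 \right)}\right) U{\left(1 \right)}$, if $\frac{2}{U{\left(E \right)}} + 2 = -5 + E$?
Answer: $2$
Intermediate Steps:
$U{\left(E \right)} = \frac{2}{-7 + E}$ ($U{\left(E \right)} = \frac{2}{-2 + \left(-5 + E\right)} = \frac{2}{-7 + E}$)
$g{\left(u \right)} = 20 u$
$- \left(\left(-3\right) \left(-2\right) + g{\left(0 \right)}\right) U{\left(1 \right)} = - \left(\left(-3\right) \left(-2\right) + 20 \cdot 0\right) \frac{2}{-7 + 1} = - \left(6 + 0\right) \frac{2}{-6} = - 6 \cdot 2 \left(- \frac{1}{6}\right) = - \frac{6 \left(-1\right)}{3} = \left(-1\right) \left(-2\right) = 2$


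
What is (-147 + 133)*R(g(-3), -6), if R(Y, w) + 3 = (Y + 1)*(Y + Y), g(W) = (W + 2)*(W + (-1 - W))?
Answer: -14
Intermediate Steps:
g(W) = -2 - W (g(W) = (2 + W)*(-1) = -2 - W)
R(Y, w) = -3 + 2*Y*(1 + Y) (R(Y, w) = -3 + (Y + 1)*(Y + Y) = -3 + (1 + Y)*(2*Y) = -3 + 2*Y*(1 + Y))
(-147 + 133)*R(g(-3), -6) = (-147 + 133)*(-3 + 2*(-2 - 1*(-3)) + 2*(-2 - 1*(-3))²) = -14*(-3 + 2*(-2 + 3) + 2*(-2 + 3)²) = -14*(-3 + 2*1 + 2*1²) = -14*(-3 + 2 + 2*1) = -14*(-3 + 2 + 2) = -14*1 = -14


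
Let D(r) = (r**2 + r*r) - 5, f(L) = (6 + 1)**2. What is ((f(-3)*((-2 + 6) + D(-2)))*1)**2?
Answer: 117649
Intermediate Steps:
f(L) = 49 (f(L) = 7**2 = 49)
D(r) = -5 + 2*r**2 (D(r) = (r**2 + r**2) - 5 = 2*r**2 - 5 = -5 + 2*r**2)
((f(-3)*((-2 + 6) + D(-2)))*1)**2 = ((49*((-2 + 6) + (-5 + 2*(-2)**2)))*1)**2 = ((49*(4 + (-5 + 2*4)))*1)**2 = ((49*(4 + (-5 + 8)))*1)**2 = ((49*(4 + 3))*1)**2 = ((49*7)*1)**2 = (343*1)**2 = 343**2 = 117649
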